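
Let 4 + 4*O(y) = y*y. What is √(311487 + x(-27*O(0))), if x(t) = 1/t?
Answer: 5*√1009218/9 ≈ 558.11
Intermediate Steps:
O(y) = -1 + y²/4 (O(y) = -1 + (y*y)/4 = -1 + y²/4)
√(311487 + x(-27*O(0))) = √(311487 + 1/(-27*(-1 + (¼)*0²))) = √(311487 + 1/(-27*(-1 + (¼)*0))) = √(311487 + 1/(-27*(-1 + 0))) = √(311487 + 1/(-27*(-1))) = √(311487 + 1/27) = √(8410150/27) = 5*√1009218/9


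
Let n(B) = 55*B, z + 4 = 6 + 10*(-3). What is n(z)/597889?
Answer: -1540/597889 ≈ -0.0025757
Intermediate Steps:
z = -28 (z = -4 + (6 + 10*(-3)) = -4 + (6 - 30) = -4 - 24 = -28)
n(z)/597889 = (55*(-28))/597889 = -1540*1/597889 = -1540/597889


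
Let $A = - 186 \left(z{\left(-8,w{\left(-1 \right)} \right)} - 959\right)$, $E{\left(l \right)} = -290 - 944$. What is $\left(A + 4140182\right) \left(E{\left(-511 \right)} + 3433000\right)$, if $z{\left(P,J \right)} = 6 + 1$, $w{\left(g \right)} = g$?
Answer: $14815805490564$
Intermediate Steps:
$E{\left(l \right)} = -1234$ ($E{\left(l \right)} = -290 - 944 = -1234$)
$z{\left(P,J \right)} = 7$
$A = 177072$ ($A = - 186 \left(7 - 959\right) = \left(-186\right) \left(-952\right) = 177072$)
$\left(A + 4140182\right) \left(E{\left(-511 \right)} + 3433000\right) = \left(177072 + 4140182\right) \left(-1234 + 3433000\right) = 4317254 \cdot 3431766 = 14815805490564$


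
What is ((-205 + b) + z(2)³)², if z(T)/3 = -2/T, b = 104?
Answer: 16384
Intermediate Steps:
z(T) = -6/T (z(T) = 3*(-2/T) = -6/T)
((-205 + b) + z(2)³)² = ((-205 + 104) + (-6/2)³)² = (-101 + (-6*½)³)² = (-101 + (-3)³)² = (-101 - 27)² = (-128)² = 16384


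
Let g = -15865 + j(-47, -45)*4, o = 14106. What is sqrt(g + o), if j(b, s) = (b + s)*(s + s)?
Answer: sqrt(31361) ≈ 177.09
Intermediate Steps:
j(b, s) = 2*s*(b + s) (j(b, s) = (b + s)*(2*s) = 2*s*(b + s))
g = 17255 (g = -15865 + (2*(-45)*(-47 - 45))*4 = -15865 + (2*(-45)*(-92))*4 = -15865 + 8280*4 = -15865 + 33120 = 17255)
sqrt(g + o) = sqrt(17255 + 14106) = sqrt(31361)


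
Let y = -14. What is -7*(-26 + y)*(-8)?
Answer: -2240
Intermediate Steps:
-7*(-26 + y)*(-8) = -7*(-26 - 14)*(-8) = -(-280)*(-8) = -7*320 = -2240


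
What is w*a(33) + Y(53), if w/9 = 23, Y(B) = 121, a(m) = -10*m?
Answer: -68189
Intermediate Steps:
w = 207 (w = 9*23 = 207)
w*a(33) + Y(53) = 207*(-10*33) + 121 = 207*(-330) + 121 = -68310 + 121 = -68189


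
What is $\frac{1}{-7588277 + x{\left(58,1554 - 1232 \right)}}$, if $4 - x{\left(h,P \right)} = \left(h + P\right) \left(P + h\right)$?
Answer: $- \frac{1}{7732673} \approx -1.2932 \cdot 10^{-7}$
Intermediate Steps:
$x{\left(h,P \right)} = 4 - \left(P + h\right)^{2}$ ($x{\left(h,P \right)} = 4 - \left(h + P\right) \left(P + h\right) = 4 - \left(P + h\right) \left(P + h\right) = 4 - \left(P + h\right)^{2}$)
$\frac{1}{-7588277 + x{\left(58,1554 - 1232 \right)}} = \frac{1}{-7588277 + \left(4 - \left(\left(1554 - 1232\right) + 58\right)^{2}\right)} = \frac{1}{-7588277 + \left(4 - \left(322 + 58\right)^{2}\right)} = \frac{1}{-7588277 + \left(4 - 380^{2}\right)} = \frac{1}{-7588277 + \left(4 - 144400\right)} = \frac{1}{-7588277 - 144396} = \frac{1}{-7732673} = - \frac{1}{7732673}$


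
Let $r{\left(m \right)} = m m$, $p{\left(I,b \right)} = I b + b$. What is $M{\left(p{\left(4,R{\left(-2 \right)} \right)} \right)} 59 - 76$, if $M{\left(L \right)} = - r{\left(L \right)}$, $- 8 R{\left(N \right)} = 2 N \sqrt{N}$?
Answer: $\frac{1323}{2} \approx 661.5$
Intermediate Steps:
$R{\left(N \right)} = - \frac{N^{\frac{3}{2}}}{4}$ ($R{\left(N \right)} = - \frac{2 N \sqrt{N}}{8} = - \frac{2 N^{\frac{3}{2}}}{8} = - \frac{N^{\frac{3}{2}}}{4}$)
$p{\left(I,b \right)} = b + I b$
$r{\left(m \right)} = m^{2}$
$M{\left(L \right)} = - L^{2}$
$M{\left(p{\left(4,R{\left(-2 \right)} \right)} \right)} 59 - 76 = - \left(- \frac{\left(-2\right)^{\frac{3}{2}}}{4} \left(1 + 4\right)\right)^{2} \cdot 59 - 76 = - \left(- \frac{\left(-2\right) i \sqrt{2}}{4} \cdot 5\right)^{2} \cdot 59 - 76 = - \left(\frac{i \sqrt{2}}{2} \cdot 5\right)^{2} \cdot 59 - 76 = - \left(\frac{5 i \sqrt{2}}{2}\right)^{2} \cdot 59 - 76 = \left(-1\right) \left(- \frac{25}{2}\right) 59 - 76 = \frac{25}{2} \cdot 59 - 76 = \frac{1475}{2} - 76 = \frac{1323}{2}$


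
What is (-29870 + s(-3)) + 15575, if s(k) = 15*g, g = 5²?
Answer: -13920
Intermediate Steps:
g = 25
s(k) = 375 (s(k) = 15*25 = 375)
(-29870 + s(-3)) + 15575 = (-29870 + 375) + 15575 = -29495 + 15575 = -13920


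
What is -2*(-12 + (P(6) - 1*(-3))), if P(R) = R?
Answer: 6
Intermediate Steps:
-2*(-12 + (P(6) - 1*(-3))) = -2*(-12 + (6 - 1*(-3))) = -2*(-12 + (6 + 3)) = -2*(-12 + 9) = -2*(-3) = 6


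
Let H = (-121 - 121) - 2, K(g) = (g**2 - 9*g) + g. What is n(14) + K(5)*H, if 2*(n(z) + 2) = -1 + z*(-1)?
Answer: 7301/2 ≈ 3650.5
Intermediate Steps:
K(g) = g**2 - 8*g
n(z) = -5/2 - z/2 (n(z) = -2 + (-1 + z*(-1))/2 = -2 + (-1 - z)/2 = -2 + (-1/2 - z/2) = -5/2 - z/2)
H = -244 (H = -242 - 2 = -244)
n(14) + K(5)*H = (-5/2 - 1/2*14) + (5*(-8 + 5))*(-244) = (-5/2 - 7) + (5*(-3))*(-244) = -19/2 - 15*(-244) = -19/2 + 3660 = 7301/2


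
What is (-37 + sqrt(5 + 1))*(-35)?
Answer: 1295 - 35*sqrt(6) ≈ 1209.3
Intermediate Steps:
(-37 + sqrt(5 + 1))*(-35) = (-37 + sqrt(6))*(-35) = 1295 - 35*sqrt(6)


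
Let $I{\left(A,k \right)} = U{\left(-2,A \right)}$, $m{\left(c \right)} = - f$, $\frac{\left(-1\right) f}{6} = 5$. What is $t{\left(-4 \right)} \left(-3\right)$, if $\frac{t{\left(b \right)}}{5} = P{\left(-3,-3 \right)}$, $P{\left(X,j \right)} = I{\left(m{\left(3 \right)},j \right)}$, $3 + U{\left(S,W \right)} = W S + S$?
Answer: $975$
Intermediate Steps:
$f = -30$ ($f = \left(-6\right) 5 = -30$)
$m{\left(c \right)} = 30$ ($m{\left(c \right)} = \left(-1\right) \left(-30\right) = 30$)
$U{\left(S,W \right)} = -3 + S + S W$ ($U{\left(S,W \right)} = -3 + \left(W S + S\right) = -3 + \left(S W + S\right) = -3 + \left(S + S W\right) = -3 + S + S W$)
$I{\left(A,k \right)} = -5 - 2 A$ ($I{\left(A,k \right)} = -3 - 2 - 2 A = -5 - 2 A$)
$P{\left(X,j \right)} = -65$ ($P{\left(X,j \right)} = -5 - 60 = -65$)
$t{\left(b \right)} = -325$ ($t{\left(b \right)} = 5 \left(-65\right) = -325$)
$t{\left(-4 \right)} \left(-3\right) = \left(-325\right) \left(-3\right) = 975$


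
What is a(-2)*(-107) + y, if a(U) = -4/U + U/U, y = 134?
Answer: -187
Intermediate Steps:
a(U) = 1 - 4/U (a(U) = -4/U + 1 = 1 - 4/U)
a(-2)*(-107) + y = ((-4 - 2)/(-2))*(-107) + 134 = -½*(-6)*(-107) + 134 = 3*(-107) + 134 = -321 + 134 = -187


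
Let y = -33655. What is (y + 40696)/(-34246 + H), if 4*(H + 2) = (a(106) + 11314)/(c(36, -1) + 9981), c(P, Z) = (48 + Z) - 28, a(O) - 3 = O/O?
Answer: -140820000/684954341 ≈ -0.20559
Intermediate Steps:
a(O) = 4 (a(O) = 3 + O/O = 3 + 1 = 4)
c(P, Z) = 20 + Z
H = -34341/20000 (H = -2 + ((4 + 11314)/((20 - 1) + 9981))/4 = -2 + (11318/(19 + 9981))/4 = -2 + (11318/10000)/4 = -2 + (11318*(1/10000))/4 = -2 + (1/4)*(5659/5000) = -2 + 5659/20000 = -34341/20000 ≈ -1.7171)
(y + 40696)/(-34246 + H) = (-33655 + 40696)/(-34246 - 34341/20000) = 7041/(-684954341/20000) = 7041*(-20000/684954341) = -140820000/684954341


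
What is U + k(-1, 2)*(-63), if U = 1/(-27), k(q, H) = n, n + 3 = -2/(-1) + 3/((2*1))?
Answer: -1703/54 ≈ -31.537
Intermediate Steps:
n = ½ (n = -3 + (-2/(-1) + 3/((2*1))) = -3 + (-2*(-1) + 3/2) = -3 + (2 + 3*(½)) = -3 + (2 + 3/2) = -3 + 7/2 = ½ ≈ 0.50000)
k(q, H) = ½
U = -1/27 ≈ -0.037037
U + k(-1, 2)*(-63) = -1/27 + (½)*(-63) = -1/27 - 63/2 = -1703/54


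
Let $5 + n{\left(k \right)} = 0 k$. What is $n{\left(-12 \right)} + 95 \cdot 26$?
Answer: $2465$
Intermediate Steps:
$n{\left(k \right)} = -5$ ($n{\left(k \right)} = -5 + 0 k = -5 + 0 = -5$)
$n{\left(-12 \right)} + 95 \cdot 26 = -5 + 95 \cdot 26 = -5 + 2470 = 2465$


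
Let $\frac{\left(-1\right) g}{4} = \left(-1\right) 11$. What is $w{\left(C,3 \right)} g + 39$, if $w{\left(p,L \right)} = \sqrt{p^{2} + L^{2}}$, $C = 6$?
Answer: $39 + 132 \sqrt{5} \approx 334.16$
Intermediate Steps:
$w{\left(p,L \right)} = \sqrt{L^{2} + p^{2}}$
$g = 44$ ($g = - 4 \left(\left(-1\right) 11\right) = \left(-4\right) \left(-11\right) = 44$)
$w{\left(C,3 \right)} g + 39 = \sqrt{3^{2} + 6^{2}} \cdot 44 + 39 = \sqrt{9 + 36} \cdot 44 + 39 = \sqrt{45} \cdot 44 + 39 = 3 \sqrt{5} \cdot 44 + 39 = 132 \sqrt{5} + 39 = 39 + 132 \sqrt{5}$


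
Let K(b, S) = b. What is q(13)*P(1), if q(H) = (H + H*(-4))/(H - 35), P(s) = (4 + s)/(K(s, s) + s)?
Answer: 195/44 ≈ 4.4318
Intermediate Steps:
P(s) = (4 + s)/(2*s) (P(s) = (4 + s)/(s + s) = (4 + s)/((2*s)) = (4 + s)*(1/(2*s)) = (4 + s)/(2*s))
q(H) = -3*H/(-35 + H) (q(H) = (H - 4*H)/(-35 + H) = (-3*H)/(-35 + H) = -3*H/(-35 + H))
q(13)*P(1) = (-3*13/(-35 + 13))*((1/2)*(4 + 1)/1) = (-3*13/(-22))*((1/2)*1*5) = -3*13*(-1/22)*(5/2) = (39/22)*(5/2) = 195/44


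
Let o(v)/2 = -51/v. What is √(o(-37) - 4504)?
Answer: I*√6162202/37 ≈ 67.091*I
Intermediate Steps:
o(v) = -102/v (o(v) = 2*(-51/v) = -102/v)
√(o(-37) - 4504) = √(-102/(-37) - 4504) = √(-102*(-1/37) - 4504) = √(102/37 - 4504) = √(-166546/37) = I*√6162202/37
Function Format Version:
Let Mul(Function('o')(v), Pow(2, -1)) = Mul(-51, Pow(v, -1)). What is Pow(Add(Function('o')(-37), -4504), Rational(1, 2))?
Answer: Mul(Rational(1, 37), I, Pow(6162202, Rational(1, 2))) ≈ Mul(67.091, I)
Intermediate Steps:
Function('o')(v) = Mul(-102, Pow(v, -1)) (Function('o')(v) = Mul(2, Mul(-51, Pow(v, -1))) = Mul(-102, Pow(v, -1)))
Pow(Add(Function('o')(-37), -4504), Rational(1, 2)) = Pow(Add(Mul(-102, Pow(-37, -1)), -4504), Rational(1, 2)) = Pow(Add(Mul(-102, Rational(-1, 37)), -4504), Rational(1, 2)) = Pow(Add(Rational(102, 37), -4504), Rational(1, 2)) = Pow(Rational(-166546, 37), Rational(1, 2)) = Mul(Rational(1, 37), I, Pow(6162202, Rational(1, 2)))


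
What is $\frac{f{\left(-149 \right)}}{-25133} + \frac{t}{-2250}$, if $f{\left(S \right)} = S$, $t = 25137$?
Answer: $- \frac{70159219}{6283250} \approx -11.166$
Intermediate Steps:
$\frac{f{\left(-149 \right)}}{-25133} + \frac{t}{-2250} = - \frac{149}{-25133} + \frac{25137}{-2250} = \left(-149\right) \left(- \frac{1}{25133}\right) + 25137 \left(- \frac{1}{2250}\right) = \frac{149}{25133} - \frac{2793}{250} = - \frac{70159219}{6283250}$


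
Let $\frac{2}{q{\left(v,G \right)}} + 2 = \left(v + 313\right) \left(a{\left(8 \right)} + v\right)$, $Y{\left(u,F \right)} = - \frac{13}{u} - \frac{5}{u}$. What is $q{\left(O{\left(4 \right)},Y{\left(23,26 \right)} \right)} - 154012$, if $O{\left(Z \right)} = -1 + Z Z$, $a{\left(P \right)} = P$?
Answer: $- \frac{580779251}{3771} \approx -1.5401 \cdot 10^{5}$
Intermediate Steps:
$Y{\left(u,F \right)} = - \frac{18}{u}$
$O{\left(Z \right)} = -1 + Z^{2}$
$q{\left(v,G \right)} = \frac{2}{-2 + \left(8 + v\right) \left(313 + v\right)}$ ($q{\left(v,G \right)} = \frac{2}{-2 + \left(v + 313\right) \left(8 + v\right)} = \frac{2}{-2 + \left(313 + v\right) \left(8 + v\right)} = \frac{2}{-2 + \left(8 + v\right) \left(313 + v\right)}$)
$q{\left(O{\left(4 \right)},Y{\left(23,26 \right)} \right)} - 154012 = \frac{2}{2502 + \left(-1 + 4^{2}\right)^{2} + 321 \left(-1 + 4^{2}\right)} - 154012 = \frac{2}{2502 + \left(-1 + 16\right)^{2} + 321 \left(-1 + 16\right)} - 154012 = \frac{2}{2502 + 15^{2} + 321 \cdot 15} - 154012 = \frac{2}{2502 + 225 + 4815} - 154012 = \frac{2}{7542} - 154012 = 2 \cdot \frac{1}{7542} - 154012 = \frac{1}{3771} - 154012 = - \frac{580779251}{3771}$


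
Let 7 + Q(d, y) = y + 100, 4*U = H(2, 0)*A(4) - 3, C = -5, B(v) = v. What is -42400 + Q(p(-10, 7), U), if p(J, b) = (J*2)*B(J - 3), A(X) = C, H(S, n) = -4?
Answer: -169211/4 ≈ -42303.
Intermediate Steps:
A(X) = -5
U = 17/4 (U = (-4*(-5) - 3)/4 = (20 - 3)/4 = (¼)*17 = 17/4 ≈ 4.2500)
p(J, b) = 2*J*(-3 + J) (p(J, b) = (J*2)*(J - 3) = (2*J)*(-3 + J) = 2*J*(-3 + J))
Q(d, y) = 93 + y (Q(d, y) = -7 + (y + 100) = -7 + (100 + y) = 93 + y)
-42400 + Q(p(-10, 7), U) = -42400 + (93 + 17/4) = -42400 + 389/4 = -169211/4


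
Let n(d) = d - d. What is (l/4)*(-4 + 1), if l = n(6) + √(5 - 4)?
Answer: -¾ ≈ -0.75000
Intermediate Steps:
n(d) = 0
l = 1 (l = 0 + √(5 - 4) = 0 + √1 = 0 + 1 = 1)
(l/4)*(-4 + 1) = (1/4)*(-4 + 1) = (1*(¼))*(-3) = (¼)*(-3) = -¾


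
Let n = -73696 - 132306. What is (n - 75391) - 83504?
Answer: -364897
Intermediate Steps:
n = -206002
(n - 75391) - 83504 = (-206002 - 75391) - 83504 = -281393 - 83504 = -364897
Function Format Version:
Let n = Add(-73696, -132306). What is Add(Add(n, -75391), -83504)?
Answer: -364897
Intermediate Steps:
n = -206002
Add(Add(n, -75391), -83504) = Add(Add(-206002, -75391), -83504) = Add(-281393, -83504) = -364897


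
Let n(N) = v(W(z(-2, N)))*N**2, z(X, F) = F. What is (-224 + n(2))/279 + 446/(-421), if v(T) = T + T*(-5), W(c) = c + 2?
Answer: -27298/13051 ≈ -2.0916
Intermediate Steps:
W(c) = 2 + c
v(T) = -4*T (v(T) = T - 5*T = -4*T)
n(N) = N**2*(-8 - 4*N) (n(N) = (-4*(2 + N))*N**2 = (-8 - 4*N)*N**2 = N**2*(-8 - 4*N))
(-224 + n(2))/279 + 446/(-421) = (-224 + 4*2**2*(-2 - 1*2))/279 + 446/(-421) = (-224 + 4*4*(-2 - 2))*(1/279) + 446*(-1/421) = (-224 + 4*4*(-4))*(1/279) - 446/421 = (-224 - 64)*(1/279) - 446/421 = -288*1/279 - 446/421 = -32/31 - 446/421 = -27298/13051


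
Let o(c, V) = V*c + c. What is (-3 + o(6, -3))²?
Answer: 225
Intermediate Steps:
o(c, V) = c + V*c
(-3 + o(6, -3))² = (-3 + 6*(1 - 3))² = (-3 + 6*(-2))² = (-3 - 12)² = (-15)² = 225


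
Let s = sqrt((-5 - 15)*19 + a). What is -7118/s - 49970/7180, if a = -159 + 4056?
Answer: -4997/718 - 7118*sqrt(3517)/3517 ≈ -126.98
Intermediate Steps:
a = 3897
s = sqrt(3517) (s = sqrt((-5 - 15)*19 + 3897) = sqrt(-20*19 + 3897) = sqrt(-380 + 3897) = sqrt(3517) ≈ 59.304)
-7118/s - 49970/7180 = -7118*sqrt(3517)/3517 - 49970/7180 = -7118*sqrt(3517)/3517 - 49970*1/7180 = -7118*sqrt(3517)/3517 - 4997/718 = -4997/718 - 7118*sqrt(3517)/3517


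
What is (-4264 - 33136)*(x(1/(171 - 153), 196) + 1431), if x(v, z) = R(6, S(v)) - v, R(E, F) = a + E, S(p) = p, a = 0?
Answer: -483675500/9 ≈ -5.3742e+7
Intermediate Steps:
R(E, F) = E (R(E, F) = 0 + E = E)
x(v, z) = 6 - v
(-4264 - 33136)*(x(1/(171 - 153), 196) + 1431) = (-4264 - 33136)*((6 - 1/(171 - 153)) + 1431) = -37400*((6 - 1/18) + 1431) = -37400*(107/18 + 1431) = -37400*25865/18 = -483675500/9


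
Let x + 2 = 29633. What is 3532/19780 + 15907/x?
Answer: 104824288/146525295 ≈ 0.71540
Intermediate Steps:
x = 29631 (x = -2 + 29633 = 29631)
3532/19780 + 15907/x = 3532/19780 + 15907/29631 = 3532*(1/19780) + 15907*(1/29631) = 883/4945 + 15907/29631 = 104824288/146525295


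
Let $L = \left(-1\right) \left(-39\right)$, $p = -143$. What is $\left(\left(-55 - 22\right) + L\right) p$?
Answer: $5434$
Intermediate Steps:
$L = 39$
$\left(\left(-55 - 22\right) + L\right) p = \left(\left(-55 - 22\right) + 39\right) \left(-143\right) = \left(-77 + 39\right) \left(-143\right) = \left(-38\right) \left(-143\right) = 5434$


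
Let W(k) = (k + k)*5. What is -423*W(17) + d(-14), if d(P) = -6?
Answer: -71916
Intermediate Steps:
W(k) = 10*k (W(k) = (2*k)*5 = 10*k)
-423*W(17) + d(-14) = -4230*17 - 6 = -423*170 - 6 = -71910 - 6 = -71916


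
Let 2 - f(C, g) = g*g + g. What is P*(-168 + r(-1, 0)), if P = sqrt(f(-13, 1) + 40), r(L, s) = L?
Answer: -338*sqrt(10) ≈ -1068.8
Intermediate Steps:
f(C, g) = 2 - g - g**2 (f(C, g) = 2 - (g*g + g) = 2 - (g**2 + g) = 2 - (g + g**2) = 2 + (-g - g**2) = 2 - g - g**2)
P = 2*sqrt(10) (P = sqrt((2 - 1*1 - 1*1**2) + 40) = sqrt((2 - 1 - 1*1) + 40) = sqrt((2 - 1 - 1) + 40) = sqrt(0 + 40) = sqrt(40) = 2*sqrt(10) ≈ 6.3246)
P*(-168 + r(-1, 0)) = (2*sqrt(10))*(-168 - 1) = (2*sqrt(10))*(-169) = -338*sqrt(10)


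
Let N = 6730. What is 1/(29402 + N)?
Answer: 1/36132 ≈ 2.7676e-5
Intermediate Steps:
1/(29402 + N) = 1/(29402 + 6730) = 1/36132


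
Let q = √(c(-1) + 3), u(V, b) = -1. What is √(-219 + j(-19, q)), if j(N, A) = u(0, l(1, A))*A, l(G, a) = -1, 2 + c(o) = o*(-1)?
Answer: √(-219 - √2) ≈ 14.846*I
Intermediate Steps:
c(o) = -2 - o (c(o) = -2 + o*(-1) = -2 - o)
q = √2 (q = √((-2 - 1*(-1)) + 3) = √((-2 + 1) + 3) = √(-1 + 3) = √2 ≈ 1.4142)
j(N, A) = -A
√(-219 + j(-19, q)) = √(-219 - √2)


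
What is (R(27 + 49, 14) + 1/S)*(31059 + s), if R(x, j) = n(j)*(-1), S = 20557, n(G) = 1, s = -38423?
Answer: 151374384/20557 ≈ 7363.6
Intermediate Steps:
R(x, j) = -1 (R(x, j) = 1*(-1) = -1)
(R(27 + 49, 14) + 1/S)*(31059 + s) = (-1 + 1/20557)*(31059 - 38423) = (-1 + 1/20557)*(-7364) = -20556/20557*(-7364) = 151374384/20557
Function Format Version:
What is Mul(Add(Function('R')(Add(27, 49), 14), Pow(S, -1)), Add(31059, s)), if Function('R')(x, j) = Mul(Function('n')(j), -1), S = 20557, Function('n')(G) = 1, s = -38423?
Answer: Rational(151374384, 20557) ≈ 7363.6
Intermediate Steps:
Function('R')(x, j) = -1 (Function('R')(x, j) = Mul(1, -1) = -1)
Mul(Add(Function('R')(Add(27, 49), 14), Pow(S, -1)), Add(31059, s)) = Mul(Add(-1, Pow(20557, -1)), Add(31059, -38423)) = Mul(Add(-1, Rational(1, 20557)), -7364) = Mul(Rational(-20556, 20557), -7364) = Rational(151374384, 20557)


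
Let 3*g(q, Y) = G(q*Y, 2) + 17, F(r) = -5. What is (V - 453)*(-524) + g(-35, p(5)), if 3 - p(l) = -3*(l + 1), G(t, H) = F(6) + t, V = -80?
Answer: 279051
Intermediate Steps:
G(t, H) = -5 + t
p(l) = 6 + 3*l (p(l) = 3 - (-3)*(l + 1) = 3 - (-3)*(1 + l) = 3 - (-3 - 3*l) = 3 + (3 + 3*l) = 6 + 3*l)
g(q, Y) = 4 + Y*q/3 (g(q, Y) = ((-5 + q*Y) + 17)/3 = ((-5 + Y*q) + 17)/3 = (12 + Y*q)/3 = 4 + Y*q/3)
(V - 453)*(-524) + g(-35, p(5)) = (-80 - 453)*(-524) + (4 + (⅓)*(6 + 3*5)*(-35)) = -533*(-524) + (4 + (⅓)*(6 + 15)*(-35)) = 279292 + (4 + (⅓)*21*(-35)) = 279292 + (4 - 245) = 279292 - 241 = 279051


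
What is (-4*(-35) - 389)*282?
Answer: -70218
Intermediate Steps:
(-4*(-35) - 389)*282 = (140 - 389)*282 = -249*282 = -70218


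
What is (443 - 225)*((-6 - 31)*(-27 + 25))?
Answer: 16132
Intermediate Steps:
(443 - 225)*((-6 - 31)*(-27 + 25)) = 218*(-37*(-2)) = 218*74 = 16132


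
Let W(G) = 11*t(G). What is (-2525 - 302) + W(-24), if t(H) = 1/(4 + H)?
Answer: -56551/20 ≈ -2827.6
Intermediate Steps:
W(G) = 11/(4 + G)
(-2525 - 302) + W(-24) = (-2525 - 302) + 11/(4 - 24) = -2827 + 11/(-20) = -2827 + 11*(-1/20) = -2827 - 11/20 = -56551/20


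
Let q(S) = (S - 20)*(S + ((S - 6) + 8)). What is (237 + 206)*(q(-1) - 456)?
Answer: -202008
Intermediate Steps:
q(S) = (-20 + S)*(2 + 2*S) (q(S) = (-20 + S)*(S + ((-6 + S) + 8)) = (-20 + S)*(S + (2 + S)) = (-20 + S)*(2 + 2*S))
(237 + 206)*(q(-1) - 456) = (237 + 206)*((-40 - 38*(-1) + 2*(-1)²) - 456) = 443*((-40 + 38 + 2*1) - 456) = 443*((-40 + 38 + 2) - 456) = 443*(0 - 456) = 443*(-456) = -202008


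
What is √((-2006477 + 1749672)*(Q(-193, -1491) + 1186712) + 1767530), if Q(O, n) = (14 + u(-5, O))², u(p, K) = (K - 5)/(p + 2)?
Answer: I*√306395359630 ≈ 5.5353e+5*I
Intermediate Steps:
u(p, K) = (-5 + K)/(2 + p)
Q(O, n) = (47/3 - O/3)² (Q(O, n) = (14 + (-5 + O)/(2 - 5))² = (14 + (-5 + O)/(-3))² = (14 - (-5 + O)/3)² = (14 + (5/3 - O/3))² = (47/3 - O/3)²)
√((-2006477 + 1749672)*(Q(-193, -1491) + 1186712) + 1767530) = √((-2006477 + 1749672)*((47 - 1*(-193))²/9 + 1186712) + 1767530) = √(-256805*((47 + 193)²/9 + 1186712) + 1767530) = √(-256805*((⅑)*240² + 1186712) + 1767530) = √(-256805*((⅑)*57600 + 1186712) + 1767530) = √(-256805*(6400 + 1186712) + 1767530) = √(-256805*1193112 + 1767530) = √(-306397127160 + 1767530) = √(-306395359630) = I*√306395359630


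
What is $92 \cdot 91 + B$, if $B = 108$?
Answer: $8480$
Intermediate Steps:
$92 \cdot 91 + B = 92 \cdot 91 + 108 = 8372 + 108 = 8480$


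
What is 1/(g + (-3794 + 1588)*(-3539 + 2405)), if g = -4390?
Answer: 1/2497214 ≈ 4.0045e-7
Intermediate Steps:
1/(g + (-3794 + 1588)*(-3539 + 2405)) = 1/(-4390 + (-3794 + 1588)*(-3539 + 2405)) = 1/(-4390 - 2206*(-1134)) = 1/(-4390 + 2501604) = 1/2497214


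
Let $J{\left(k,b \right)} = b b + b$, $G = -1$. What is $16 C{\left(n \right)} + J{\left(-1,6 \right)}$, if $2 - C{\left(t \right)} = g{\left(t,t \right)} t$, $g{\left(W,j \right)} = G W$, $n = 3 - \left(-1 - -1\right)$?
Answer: $218$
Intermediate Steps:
$J{\left(k,b \right)} = b + b^{2}$ ($J{\left(k,b \right)} = b^{2} + b = b + b^{2}$)
$n = 3$ ($n = 3 - \left(-1 + 1\right) = 3 - 0 = 3 + 0 = 3$)
$g{\left(W,j \right)} = - W$
$C{\left(t \right)} = 2 + t^{2}$ ($C{\left(t \right)} = 2 - - t t = 2 - - t^{2} = 2 + t^{2}$)
$16 C{\left(n \right)} + J{\left(-1,6 \right)} = 16 \left(2 + 3^{2}\right) + 6 \left(1 + 6\right) = 16 \left(2 + 9\right) + 6 \cdot 7 = 16 \cdot 11 + 42 = 176 + 42 = 218$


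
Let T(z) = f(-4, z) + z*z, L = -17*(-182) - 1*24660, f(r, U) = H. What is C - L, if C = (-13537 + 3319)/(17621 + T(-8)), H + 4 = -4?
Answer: 381211964/17677 ≈ 21565.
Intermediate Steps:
H = -8 (H = -4 - 4 = -8)
f(r, U) = -8
L = -21566 (L = 3094 - 24660 = -21566)
T(z) = -8 + z**2 (T(z) = -8 + z*z = -8 + z**2)
C = -10218/17677 (C = (-13537 + 3319)/(17621 + (-8 + (-8)**2)) = -10218/(17621 + (-8 + 64)) = -10218/(17621 + 56) = -10218/17677 ≈ -0.57804)
C - L = -10218/17677 - 1*(-21566) = -10218/17677 + 21566 = 381211964/17677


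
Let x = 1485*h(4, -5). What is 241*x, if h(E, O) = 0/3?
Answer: 0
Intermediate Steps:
h(E, O) = 0 (h(E, O) = 0*(⅓) = 0)
x = 0 (x = 1485*0 = 0)
241*x = 241*0 = 0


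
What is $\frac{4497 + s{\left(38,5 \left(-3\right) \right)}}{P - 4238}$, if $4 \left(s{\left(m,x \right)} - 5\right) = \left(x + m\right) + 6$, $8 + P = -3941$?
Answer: $- \frac{18037}{32748} \approx -0.55078$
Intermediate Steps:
$P = -3949$ ($P = -8 - 3941 = -3949$)
$s{\left(m,x \right)} = \frac{13}{2} + \frac{m}{4} + \frac{x}{4}$ ($s{\left(m,x \right)} = 5 + \frac{\left(x + m\right) + 6}{4} = 5 + \frac{\left(m + x\right) + 6}{4} = 5 + \frac{6 + m + x}{4} = 5 + \left(\frac{3}{2} + \frac{m}{4} + \frac{x}{4}\right) = \frac{13}{2} + \frac{m}{4} + \frac{x}{4}$)
$\frac{4497 + s{\left(38,5 \left(-3\right) \right)}}{P - 4238} = \frac{4497 + \left(\frac{13}{2} + \frac{1}{4} \cdot 38 + \frac{5 \left(-3\right)}{4}\right)}{-3949 - 4238} = \frac{4497 + \left(\frac{13}{2} + \frac{19}{2} + \frac{1}{4} \left(-15\right)\right)}{-8187} = \left(4497 + \left(\frac{13}{2} + \frac{19}{2} - \frac{15}{4}\right)\right) \left(- \frac{1}{8187}\right) = \left(4497 + \frac{49}{4}\right) \left(- \frac{1}{8187}\right) = \frac{18037}{4} \left(- \frac{1}{8187}\right) = - \frac{18037}{32748}$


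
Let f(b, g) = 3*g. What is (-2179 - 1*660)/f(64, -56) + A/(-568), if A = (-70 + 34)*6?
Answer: 206105/11928 ≈ 17.279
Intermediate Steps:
A = -216 (A = -36*6 = -216)
(-2179 - 1*660)/f(64, -56) + A/(-568) = (-2179 - 1*660)/((3*(-56))) - 216/(-568) = (-2179 - 660)/(-168) - 216*(-1/568) = -2839*(-1/168) + 27/71 = 2839/168 + 27/71 = 206105/11928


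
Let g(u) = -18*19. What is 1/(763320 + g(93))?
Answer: 1/762978 ≈ 1.3107e-6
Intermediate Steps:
g(u) = -342
1/(763320 + g(93)) = 1/(763320 - 342) = 1/762978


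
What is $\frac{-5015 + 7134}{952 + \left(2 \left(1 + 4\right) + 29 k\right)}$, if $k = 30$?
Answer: $\frac{2119}{1832} \approx 1.1567$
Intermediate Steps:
$\frac{-5015 + 7134}{952 + \left(2 \left(1 + 4\right) + 29 k\right)} = \frac{-5015 + 7134}{952 + \left(2 \left(1 + 4\right) + 29 \cdot 30\right)} = \frac{2119}{952 + \left(2 \cdot 5 + 870\right)} = \frac{2119}{952 + \left(10 + 870\right)} = \frac{2119}{952 + 880} = \frac{2119}{1832}$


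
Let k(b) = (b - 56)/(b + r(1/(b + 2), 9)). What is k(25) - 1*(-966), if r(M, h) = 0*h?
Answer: 24119/25 ≈ 964.76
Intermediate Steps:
r(M, h) = 0
k(b) = (-56 + b)/b (k(b) = (b - 56)/(b + 0) = (-56 + b)/b)
k(25) - 1*(-966) = (-56 + 25)/25 - 1*(-966) = (1/25)*(-31) + 966 = -31/25 + 966 = 24119/25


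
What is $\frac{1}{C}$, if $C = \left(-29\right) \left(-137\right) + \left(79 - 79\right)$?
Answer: $\frac{1}{3973} \approx 0.0002517$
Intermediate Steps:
$C = 3973$ ($C = 3973 + 0 = 3973$)
$\frac{1}{C} = \frac{1}{3973}$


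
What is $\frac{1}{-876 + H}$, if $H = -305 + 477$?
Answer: $- \frac{1}{704} \approx -0.0014205$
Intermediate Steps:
$H = 172$
$\frac{1}{-876 + H} = \frac{1}{-876 + 172} = \frac{1}{-704} = - \frac{1}{704}$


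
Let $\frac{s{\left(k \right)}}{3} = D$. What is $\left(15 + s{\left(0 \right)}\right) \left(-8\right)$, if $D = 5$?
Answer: $-240$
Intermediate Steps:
$s{\left(k \right)} = 15$ ($s{\left(k \right)} = 3 \cdot 5 = 15$)
$\left(15 + s{\left(0 \right)}\right) \left(-8\right) = \left(15 + 15\right) \left(-8\right) = 30 \left(-8\right) = -240$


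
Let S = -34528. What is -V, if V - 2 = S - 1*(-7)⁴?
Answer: 36927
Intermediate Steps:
V = -36927 (V = 2 + (-34528 - 1*(-7)⁴) = 2 + (-34528 - 1*2401) = 2 + (-34528 - 2401) = 2 - 36929 = -36927)
-V = -1*(-36927) = 36927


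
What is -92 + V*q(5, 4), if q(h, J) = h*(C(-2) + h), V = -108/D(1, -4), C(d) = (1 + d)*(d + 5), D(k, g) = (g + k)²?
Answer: -212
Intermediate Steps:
C(d) = (1 + d)*(5 + d)
V = -12 (V = -108/(-4 + 1)² = -108/((-3)²) = -108/9 = -108*⅑ = -12)
q(h, J) = h*(-3 + h) (q(h, J) = h*((5 + (-2)² + 6*(-2)) + h) = h*((5 + 4 - 12) + h) = h*(-3 + h))
-92 + V*q(5, 4) = -92 - 60*(-3 + 5) = -92 - 60*2 = -92 - 12*10 = -92 - 120 = -212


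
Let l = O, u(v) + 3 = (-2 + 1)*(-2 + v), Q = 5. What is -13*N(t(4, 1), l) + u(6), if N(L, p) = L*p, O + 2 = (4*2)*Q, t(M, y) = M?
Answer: -1983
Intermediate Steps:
O = 38 (O = -2 + (4*2)*5 = -2 + 8*5 = -2 + 40 = 38)
u(v) = -1 - v (u(v) = -3 + (-2 + 1)*(-2 + v) = -3 - (-2 + v) = -3 + (2 - v) = -1 - v)
l = 38
-13*N(t(4, 1), l) + u(6) = -52*38 + (-1 - 1*6) = -13*152 + (-1 - 6) = -1976 - 7 = -1983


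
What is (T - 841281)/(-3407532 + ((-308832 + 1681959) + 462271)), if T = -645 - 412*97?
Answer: 440945/786067 ≈ 0.56095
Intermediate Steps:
T = -40609 (T = -645 - 39964 = -40609)
(T - 841281)/(-3407532 + ((-308832 + 1681959) + 462271)) = (-40609 - 841281)/(-3407532 + ((-308832 + 1681959) + 462271)) = -881890/(-3407532 + (1373127 + 462271)) = -881890/(-3407532 + 1835398) = -881890/(-1572134) = -881890*(-1/1572134) = 440945/786067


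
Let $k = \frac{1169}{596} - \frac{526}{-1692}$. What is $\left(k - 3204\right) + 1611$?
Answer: $- \frac{401035183}{252108} \approx -1590.7$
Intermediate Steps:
$k = \frac{572861}{252108}$ ($k = 1169 \cdot \frac{1}{596} - - \frac{263}{846} = \frac{1169}{596} + \frac{263}{846} = \frac{572861}{252108} \approx 2.2723$)
$\left(k - 3204\right) + 1611 = \left(\frac{572861}{252108} - 3204\right) + 1611 = - \frac{807181171}{252108} + 1611 = - \frac{401035183}{252108}$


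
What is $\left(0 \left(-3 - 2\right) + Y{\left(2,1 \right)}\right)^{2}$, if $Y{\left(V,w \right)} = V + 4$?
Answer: $36$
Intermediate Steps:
$Y{\left(V,w \right)} = 4 + V$
$\left(0 \left(-3 - 2\right) + Y{\left(2,1 \right)}\right)^{2} = \left(0 \left(-3 - 2\right) + \left(4 + 2\right)\right)^{2} = \left(0 \left(-5\right) + 6\right)^{2} = \left(0 + 6\right)^{2} = 6^{2} = 36$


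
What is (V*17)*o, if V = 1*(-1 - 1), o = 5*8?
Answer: -1360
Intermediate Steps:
o = 40
V = -2 (V = 1*(-2) = -2)
(V*17)*o = -2*17*40 = -34*40 = -1360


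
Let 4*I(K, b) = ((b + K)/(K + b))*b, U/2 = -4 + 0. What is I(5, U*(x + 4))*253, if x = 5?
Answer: -4554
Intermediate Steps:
U = -8 (U = 2*(-4 + 0) = 2*(-4) = -8)
I(K, b) = b/4 (I(K, b) = (((b + K)/(K + b))*b)/4 = (((K + b)/(K + b))*b)/4 = (1*b)/4 = b/4)
I(5, U*(x + 4))*253 = ((-8*(5 + 4))/4)*253 = ((-8*9)/4)*253 = ((¼)*(-72))*253 = -18*253 = -4554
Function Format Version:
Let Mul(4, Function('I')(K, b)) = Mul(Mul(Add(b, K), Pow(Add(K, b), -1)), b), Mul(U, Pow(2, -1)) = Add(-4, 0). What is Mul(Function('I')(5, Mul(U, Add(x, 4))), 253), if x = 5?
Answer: -4554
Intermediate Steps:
U = -8 (U = Mul(2, Add(-4, 0)) = Mul(2, -4) = -8)
Function('I')(K, b) = Mul(Rational(1, 4), b) (Function('I')(K, b) = Mul(Rational(1, 4), Mul(Mul(Add(b, K), Pow(Add(K, b), -1)), b)) = Mul(Rational(1, 4), Mul(Mul(Add(K, b), Pow(Add(K, b), -1)), b)) = Mul(Rational(1, 4), Mul(1, b)) = Mul(Rational(1, 4), b))
Mul(Function('I')(5, Mul(U, Add(x, 4))), 253) = Mul(Mul(Rational(1, 4), Mul(-8, Add(5, 4))), 253) = Mul(Mul(Rational(1, 4), Mul(-8, 9)), 253) = Mul(Mul(Rational(1, 4), -72), 253) = Mul(-18, 253) = -4554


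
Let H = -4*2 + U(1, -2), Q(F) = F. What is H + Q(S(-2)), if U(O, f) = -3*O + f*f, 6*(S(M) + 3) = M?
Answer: -31/3 ≈ -10.333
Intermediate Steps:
S(M) = -3 + M/6
U(O, f) = f**2 - 3*O (U(O, f) = -3*O + f**2 = f**2 - 3*O)
H = -7 (H = -4*2 + ((-2)**2 - 3*1) = -8 + (4 - 3) = -8 + 1 = -7)
H + Q(S(-2)) = -7 + (-3 + (1/6)*(-2)) = -7 + (-3 - 1/3) = -7 - 10/3 = -31/3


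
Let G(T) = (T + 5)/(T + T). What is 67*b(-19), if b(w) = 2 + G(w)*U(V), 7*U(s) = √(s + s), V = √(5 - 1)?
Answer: 2680/19 ≈ 141.05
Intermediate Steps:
V = 2 (V = √4 = 2)
G(T) = (5 + T)/(2*T) (G(T) = (5 + T)/((2*T)) = (5 + T)*(1/(2*T)) = (5 + T)/(2*T))
U(s) = √2*√s/7 (U(s) = √(s + s)/7 = √(2*s)/7 = (√2*√s)/7 = √2*√s/7)
b(w) = 2 + (5 + w)/(7*w) (b(w) = 2 + ((5 + w)/(2*w))*(√2*√2/7) = 2 + ((5 + w)/(2*w))*(2/7) = 2 + (5 + w)/(7*w))
67*b(-19) = 67*((5/7)*(1 + 3*(-19))/(-19)) = 67*((5/7)*(-1/19)*(1 - 57)) = 67*((5/7)*(-1/19)*(-56)) = 67*(40/19) = 2680/19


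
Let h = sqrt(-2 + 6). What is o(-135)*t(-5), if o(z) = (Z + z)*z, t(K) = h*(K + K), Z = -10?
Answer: -391500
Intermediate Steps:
h = 2 (h = sqrt(4) = 2)
t(K) = 4*K (t(K) = 2*(K + K) = 2*(2*K) = 4*K)
o(z) = z*(-10 + z) (o(z) = (-10 + z)*z = z*(-10 + z))
o(-135)*t(-5) = (-135*(-10 - 135))*(4*(-5)) = -135*(-145)*(-20) = 19575*(-20) = -391500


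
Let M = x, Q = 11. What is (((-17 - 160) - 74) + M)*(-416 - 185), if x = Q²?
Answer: 78130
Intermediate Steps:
x = 121 (x = 11² = 121)
M = 121
(((-17 - 160) - 74) + M)*(-416 - 185) = (((-17 - 160) - 74) + 121)*(-416 - 185) = ((-177 - 74) + 121)*(-601) = (-251 + 121)*(-601) = -130*(-601) = 78130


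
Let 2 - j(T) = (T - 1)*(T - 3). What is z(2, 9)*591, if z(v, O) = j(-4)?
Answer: -19503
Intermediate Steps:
j(T) = 2 - (-1 + T)*(-3 + T) (j(T) = 2 - (T - 1)*(T - 3) = 2 - (-1 + T)*(-3 + T))
z(v, O) = -33 (z(v, O) = -1 - 1*(-4)**2 + 4*(-4) = -1 - 1*16 - 16 = -1 - 16 - 16 = -33)
z(2, 9)*591 = -33*591 = -19503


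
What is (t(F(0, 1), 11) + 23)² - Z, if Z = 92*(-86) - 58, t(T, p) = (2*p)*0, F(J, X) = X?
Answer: 8499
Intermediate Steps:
t(T, p) = 0
Z = -7970 (Z = -7912 - 58 = -7970)
(t(F(0, 1), 11) + 23)² - Z = (0 + 23)² - 1*(-7970) = 23² + 7970 = 529 + 7970 = 8499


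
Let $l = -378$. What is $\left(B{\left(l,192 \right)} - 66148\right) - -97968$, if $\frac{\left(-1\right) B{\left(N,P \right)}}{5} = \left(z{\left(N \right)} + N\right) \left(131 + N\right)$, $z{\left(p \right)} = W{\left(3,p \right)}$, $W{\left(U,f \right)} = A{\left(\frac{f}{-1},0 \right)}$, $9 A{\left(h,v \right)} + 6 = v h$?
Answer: $- \frac{1307500}{3} \approx -4.3583 \cdot 10^{5}$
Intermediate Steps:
$A{\left(h,v \right)} = - \frac{2}{3} + \frac{h v}{9}$ ($A{\left(h,v \right)} = - \frac{2}{3} + \frac{v h}{9} = - \frac{2}{3} + \frac{h v}{9}$)
$W{\left(U,f \right)} = - \frac{2}{3}$ ($W{\left(U,f \right)} = - \frac{2}{3} + \frac{1}{9} \frac{f}{-1} \cdot 0 = - \frac{2}{3} + \frac{1}{9} f \left(-1\right) 0 = - \frac{2}{3} + \frac{1}{9} \left(- f\right) 0 = - \frac{2}{3} + 0 = - \frac{2}{3}$)
$z{\left(p \right)} = - \frac{2}{3}$
$B{\left(N,P \right)} = - 5 \left(131 + N\right) \left(- \frac{2}{3} + N\right)$ ($B{\left(N,P \right)} = - 5 \left(- \frac{2}{3} + N\right) \left(131 + N\right) = - 5 \left(131 + N\right) \left(- \frac{2}{3} + N\right)$)
$\left(B{\left(l,192 \right)} - 66148\right) - -97968 = \left(\left(\frac{1310}{3} - 5 \left(-378\right)^{2} - -246330\right) - 66148\right) - -97968 = \left(\left(\frac{1310}{3} - 714420 + 246330\right) - 66148\right) + 97968 = \left(- \frac{1402960}{3} - 66148\right) + 97968 = - \frac{1601404}{3} + 97968 = - \frac{1307500}{3}$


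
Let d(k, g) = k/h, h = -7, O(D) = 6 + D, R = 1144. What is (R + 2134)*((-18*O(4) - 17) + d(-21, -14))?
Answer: -635932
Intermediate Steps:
d(k, g) = -k/7 (d(k, g) = k/(-7) = k*(-⅐) = -k/7)
(R + 2134)*((-18*O(4) - 17) + d(-21, -14)) = (1144 + 2134)*((-18*(6 + 4) - 17) - ⅐*(-21)) = 3278*((-18*10 - 17) + 3) = 3278*((-180 - 17) + 3) = 3278*(-197 + 3) = 3278*(-194) = -635932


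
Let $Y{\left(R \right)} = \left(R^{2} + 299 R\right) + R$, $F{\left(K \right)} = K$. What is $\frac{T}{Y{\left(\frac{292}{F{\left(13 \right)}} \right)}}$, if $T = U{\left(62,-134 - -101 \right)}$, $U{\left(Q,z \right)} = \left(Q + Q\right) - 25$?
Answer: $\frac{16731}{1224064} \approx 0.013668$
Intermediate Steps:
$U{\left(Q,z \right)} = -25 + 2 Q$ ($U{\left(Q,z \right)} = 2 Q - 25 = -25 + 2 Q$)
$T = 99$ ($T = -25 + 2 \cdot 62 = -25 + 124 = 99$)
$Y{\left(R \right)} = R^{2} + 300 R$
$\frac{T}{Y{\left(\frac{292}{F{\left(13 \right)}} \right)}} = \frac{99}{\frac{292}{13} \left(300 + \frac{292}{13}\right)} = \frac{99}{\frac{292}{13} \cdot \frac{4192}{13}} = \frac{99}{\frac{1224064}{169}} = 99 \cdot \frac{169}{1224064} = \frac{16731}{1224064}$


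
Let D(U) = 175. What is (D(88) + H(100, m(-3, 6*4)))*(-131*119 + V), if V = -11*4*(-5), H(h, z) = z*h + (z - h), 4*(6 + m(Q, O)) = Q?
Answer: 37300563/4 ≈ 9.3251e+6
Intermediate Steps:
m(Q, O) = -6 + Q/4
H(h, z) = z - h + h*z (H(h, z) = h*z + (z - h) = z - h + h*z)
V = 220 (V = -44*(-5) = 220)
(D(88) + H(100, m(-3, 6*4)))*(-131*119 + V) = (175 + ((-6 + (¼)*(-3)) - 1*100 + 100*(-6 + (¼)*(-3))))*(-131*119 + 220) = (175 + ((-6 - ¾) - 100 + 100*(-6 - ¾)))*(-15589 + 220) = (175 + (-27/4 - 100 + 100*(-27/4)))*(-15369) = (175 + (-27/4 - 100 - 675))*(-15369) = (175 - 3127/4)*(-15369) = -2427/4*(-15369) = 37300563/4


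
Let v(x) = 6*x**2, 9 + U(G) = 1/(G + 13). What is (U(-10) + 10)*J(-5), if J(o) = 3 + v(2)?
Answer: 36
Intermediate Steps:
U(G) = -9 + 1/(13 + G) (U(G) = -9 + 1/(G + 13) = -9 + 1/(13 + G))
J(o) = 27 (J(o) = 3 + 6*2**2 = 3 + 6*4 = 3 + 24 = 27)
(U(-10) + 10)*J(-5) = ((-116 - 9*(-10))/(13 - 10) + 10)*27 = ((-116 + 90)/3 + 10)*27 = ((1/3)*(-26) + 10)*27 = (-26/3 + 10)*27 = (4/3)*27 = 36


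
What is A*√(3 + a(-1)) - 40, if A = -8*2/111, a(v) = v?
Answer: -40 - 16*√2/111 ≈ -40.204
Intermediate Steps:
A = -16/111 (A = -16*1/111 = -16/111 ≈ -0.14414)
A*√(3 + a(-1)) - 40 = -16*√(3 - 1)/111 - 40 = -16*√2/111 - 40 = -40 - 16*√2/111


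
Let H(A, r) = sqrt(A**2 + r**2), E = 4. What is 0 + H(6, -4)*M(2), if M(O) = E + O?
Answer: 12*sqrt(13) ≈ 43.267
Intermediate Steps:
M(O) = 4 + O
0 + H(6, -4)*M(2) = 0 + sqrt(6**2 + (-4)**2)*(4 + 2) = 0 + sqrt(36 + 16)*6 = 0 + sqrt(52)*6 = 0 + (2*sqrt(13))*6 = 0 + 12*sqrt(13) = 12*sqrt(13)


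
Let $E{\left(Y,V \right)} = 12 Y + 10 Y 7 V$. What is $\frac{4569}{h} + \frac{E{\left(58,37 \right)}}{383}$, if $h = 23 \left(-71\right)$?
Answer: $\frac{244695901}{625439} \approx 391.24$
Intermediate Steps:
$h = -1633$
$E{\left(Y,V \right)} = 12 Y + 70 V Y$ ($E{\left(Y,V \right)} = 12 Y + 70 Y V = 12 Y + 70 V Y$)
$\frac{4569}{h} + \frac{E{\left(58,37 \right)}}{383} = \frac{4569}{-1633} + \frac{2 \cdot 58 \left(6 + 35 \cdot 37\right)}{383} = 4569 \left(- \frac{1}{1633}\right) + 2 \cdot 58 \left(6 + 1295\right) \frac{1}{383} = - \frac{4569}{1633} + 2 \cdot 58 \cdot 1301 \cdot \frac{1}{383} = - \frac{4569}{1633} + 150916 \cdot \frac{1}{383} = - \frac{4569}{1633} + \frac{150916}{383} = \frac{244695901}{625439}$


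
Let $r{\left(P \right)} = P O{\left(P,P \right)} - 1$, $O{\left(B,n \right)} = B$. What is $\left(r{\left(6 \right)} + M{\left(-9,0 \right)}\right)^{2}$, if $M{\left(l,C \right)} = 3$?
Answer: $1444$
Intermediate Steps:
$r{\left(P \right)} = -1 + P^{2}$ ($r{\left(P \right)} = P P - 1 = P^{2} - 1 = -1 + P^{2}$)
$\left(r{\left(6 \right)} + M{\left(-9,0 \right)}\right)^{2} = \left(\left(-1 + 6^{2}\right) + 3\right)^{2} = \left(\left(-1 + 36\right) + 3\right)^{2} = \left(35 + 3\right)^{2} = 38^{2} = 1444$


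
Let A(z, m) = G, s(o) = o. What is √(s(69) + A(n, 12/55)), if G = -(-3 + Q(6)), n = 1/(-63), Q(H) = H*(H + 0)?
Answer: 6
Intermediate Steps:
Q(H) = H² (Q(H) = H*H = H²)
n = -1/63 ≈ -0.015873
G = -33 (G = -(-3 + 6²) = -(-3 + 36) = -1*33 = -33)
A(z, m) = -33
√(s(69) + A(n, 12/55)) = √(69 - 33) = √36 = 6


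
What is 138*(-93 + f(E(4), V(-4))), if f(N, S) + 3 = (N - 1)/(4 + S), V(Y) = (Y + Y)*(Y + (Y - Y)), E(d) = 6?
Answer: -79373/6 ≈ -13229.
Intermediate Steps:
V(Y) = 2*Y² (V(Y) = (2*Y)*(Y + 0) = (2*Y)*Y = 2*Y²)
f(N, S) = -3 + (-1 + N)/(4 + S) (f(N, S) = -3 + (N - 1)/(4 + S) = -3 + (-1 + N)/(4 + S))
138*(-93 + f(E(4), V(-4))) = 138*(-93 + (-13 + 6 - 6*(-4)²)/(4 + 2*(-4)²)) = 138*(-93 + (-13 + 6 - 6*16)/(4 + 2*16)) = 138*(-93 + (-13 + 6 - 3*32)/(4 + 32)) = 138*(-93 + (-13 + 6 - 96)/36) = 138*(-93 + (1/36)*(-103)) = 138*(-93 - 103/36) = 138*(-3451/36) = -79373/6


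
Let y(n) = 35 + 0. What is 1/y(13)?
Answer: 1/35 ≈ 0.028571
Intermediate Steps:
y(n) = 35
1/y(13) = 1/35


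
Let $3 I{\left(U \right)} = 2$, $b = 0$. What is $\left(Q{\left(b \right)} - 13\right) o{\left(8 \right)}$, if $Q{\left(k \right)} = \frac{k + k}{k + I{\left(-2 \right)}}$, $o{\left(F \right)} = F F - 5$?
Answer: $-767$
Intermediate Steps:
$I{\left(U \right)} = \frac{2}{3}$ ($I{\left(U \right)} = \frac{1}{3} \cdot 2 = \frac{2}{3}$)
$o{\left(F \right)} = -5 + F^{2}$ ($o{\left(F \right)} = F^{2} - 5 = -5 + F^{2}$)
$Q{\left(k \right)} = \frac{2 k}{\frac{2}{3} + k}$ ($Q{\left(k \right)} = \frac{k + k}{k + \frac{2}{3}} = \frac{2 k}{\frac{2}{3} + k}$)
$\left(Q{\left(b \right)} - 13\right) o{\left(8 \right)} = \left(6 \cdot 0 \frac{1}{2 + 3 \cdot 0} - 13\right) \left(-5 + 8^{2}\right) = \left(6 \cdot 0 \frac{1}{2 + 0} - 13\right) \left(-5 + 64\right) = \left(6 \cdot 0 \cdot \frac{1}{2} - 13\right) 59 = \left(0 - 13\right) 59 = \left(-13\right) 59 = -767$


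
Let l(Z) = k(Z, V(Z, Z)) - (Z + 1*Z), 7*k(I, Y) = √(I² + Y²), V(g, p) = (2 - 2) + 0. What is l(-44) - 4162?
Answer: -28474/7 ≈ -4067.7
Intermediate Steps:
V(g, p) = 0 (V(g, p) = 0 + 0 = 0)
k(I, Y) = √(I² + Y²)/7
l(Z) = -2*Z + √(Z²)/7 (l(Z) = √(Z² + 0²)/7 - (Z + 1*Z) = √(Z² + 0)/7 - (Z + Z) = √(Z²)/7 - 2*Z = -2*Z + √(Z²)/7)
l(-44) - 4162 = (-2*(-44) + √((-44)²)/7) - 4162 = (88 + √1936/7) - 4162 = (88 + (⅐)*44) - 4162 = (88 + 44/7) - 4162 = 660/7 - 4162 = -28474/7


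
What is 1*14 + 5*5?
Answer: 39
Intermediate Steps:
1*14 + 5*5 = 14 + 25 = 39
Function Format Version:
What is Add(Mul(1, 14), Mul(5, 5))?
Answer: 39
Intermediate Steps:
Add(Mul(1, 14), Mul(5, 5)) = Add(14, 25) = 39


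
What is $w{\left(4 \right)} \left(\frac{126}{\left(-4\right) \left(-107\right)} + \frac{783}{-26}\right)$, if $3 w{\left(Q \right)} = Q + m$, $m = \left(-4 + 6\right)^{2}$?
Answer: $- \frac{110616}{1391} \approx -79.523$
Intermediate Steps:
$m = 4$ ($m = 2^{2} = 4$)
$w{\left(Q \right)} = \frac{4}{3} + \frac{Q}{3}$ ($w{\left(Q \right)} = \frac{Q + 4}{3} = \frac{4 + Q}{3} = \frac{4}{3} + \frac{Q}{3}$)
$w{\left(4 \right)} \left(\frac{126}{\left(-4\right) \left(-107\right)} + \frac{783}{-26}\right) = \left(\frac{4}{3} + \frac{1}{3} \cdot 4\right) \left(\frac{126}{\left(-4\right) \left(-107\right)} + \frac{783}{-26}\right) = \left(\frac{4}{3} + \frac{4}{3}\right) \left(\frac{126}{428} + 783 \left(- \frac{1}{26}\right)\right) = \frac{8 \left(126 \cdot \frac{1}{428} - \frac{783}{26}\right)}{3} = \frac{8 \left(\frac{63}{214} - \frac{783}{26}\right)}{3} = \frac{8}{3} \left(- \frac{41481}{1391}\right) = - \frac{110616}{1391}$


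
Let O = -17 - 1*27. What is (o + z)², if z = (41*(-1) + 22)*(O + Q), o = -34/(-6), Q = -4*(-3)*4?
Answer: 44521/9 ≈ 4946.8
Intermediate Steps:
O = -44 (O = -17 - 27 = -44)
Q = 48 (Q = 12*4 = 48)
o = 17/3 (o = -34*(-⅙) = 17/3 ≈ 5.6667)
z = -76 (z = (41*(-1) + 22)*(-44 + 48) = (-41 + 22)*4 = -19*4 = -76)
(o + z)² = (17/3 - 76)² = (-211/3)² = 44521/9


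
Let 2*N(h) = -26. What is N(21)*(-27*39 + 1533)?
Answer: -6240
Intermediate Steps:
N(h) = -13 (N(h) = (½)*(-26) = -13)
N(21)*(-27*39 + 1533) = -13*(-27*39 + 1533) = -13*(-1053 + 1533) = -13*480 = -6240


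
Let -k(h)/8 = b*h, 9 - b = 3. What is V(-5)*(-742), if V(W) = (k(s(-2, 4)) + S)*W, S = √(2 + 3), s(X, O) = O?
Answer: -712320 + 3710*√5 ≈ -7.0402e+5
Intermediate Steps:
b = 6 (b = 9 - 1*3 = 9 - 3 = 6)
k(h) = -48*h
S = √5 ≈ 2.2361
V(W) = W*(-192 + √5) (V(W) = (-48*4 + √5)*W = (-192 + √5)*W = W*(-192 + √5))
V(-5)*(-742) = -5*(-192 + √5)*(-742) = (960 - 5*√5)*(-742) = -712320 + 3710*√5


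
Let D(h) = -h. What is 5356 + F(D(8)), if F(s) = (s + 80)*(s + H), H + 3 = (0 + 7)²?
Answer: 8092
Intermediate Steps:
H = 46 (H = -3 + (0 + 7)² = -3 + 7² = -3 + 49 = 46)
F(s) = (46 + s)*(80 + s) (F(s) = (s + 80)*(s + 46) = (80 + s)*(46 + s) = (46 + s)*(80 + s))
5356 + F(D(8)) = 5356 + (3680 + (-1*8)² + 126*(-1*8)) = 5356 + (3680 + (-8)² + 126*(-8)) = 5356 + (3680 + 64 - 1008) = 5356 + 2736 = 8092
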